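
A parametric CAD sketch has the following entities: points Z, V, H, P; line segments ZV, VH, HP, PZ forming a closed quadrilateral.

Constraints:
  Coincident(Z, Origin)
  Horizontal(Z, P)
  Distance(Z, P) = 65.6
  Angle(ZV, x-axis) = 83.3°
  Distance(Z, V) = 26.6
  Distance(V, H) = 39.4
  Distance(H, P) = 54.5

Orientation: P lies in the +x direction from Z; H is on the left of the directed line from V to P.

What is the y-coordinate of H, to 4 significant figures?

46.42

Checks: Z.y = 0.00, P.y = 0.00 ✓; |VH| = 39.40 ✓; |HP| = 54.50 ✓.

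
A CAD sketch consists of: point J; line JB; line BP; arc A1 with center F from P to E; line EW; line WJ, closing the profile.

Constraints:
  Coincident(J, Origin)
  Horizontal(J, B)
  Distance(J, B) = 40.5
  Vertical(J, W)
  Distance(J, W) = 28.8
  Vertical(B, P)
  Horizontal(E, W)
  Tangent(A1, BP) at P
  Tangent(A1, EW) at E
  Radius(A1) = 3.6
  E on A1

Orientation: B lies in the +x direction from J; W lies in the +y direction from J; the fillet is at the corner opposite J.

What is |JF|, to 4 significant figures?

44.68

J is at the origin; J and B share the same y with |JB| = 40.5 and B on the +x side, so B = (40.50, 0.000). J and W share the same x with |JW| = 28.8 and W on the +y side, so W = (0.000, 28.80). The virtual corner opposite J is at (40.50, 28.80). Tangency of A1 to BP means the radius FP is perpendicular to BP and A1 meets EW tangentially, so FE is at right angles to EW, with radius 3.6, so the center F sits 3.6 in from both sides at F = (36.90, 25.20). Then |JF| = |F − J| = 44.68.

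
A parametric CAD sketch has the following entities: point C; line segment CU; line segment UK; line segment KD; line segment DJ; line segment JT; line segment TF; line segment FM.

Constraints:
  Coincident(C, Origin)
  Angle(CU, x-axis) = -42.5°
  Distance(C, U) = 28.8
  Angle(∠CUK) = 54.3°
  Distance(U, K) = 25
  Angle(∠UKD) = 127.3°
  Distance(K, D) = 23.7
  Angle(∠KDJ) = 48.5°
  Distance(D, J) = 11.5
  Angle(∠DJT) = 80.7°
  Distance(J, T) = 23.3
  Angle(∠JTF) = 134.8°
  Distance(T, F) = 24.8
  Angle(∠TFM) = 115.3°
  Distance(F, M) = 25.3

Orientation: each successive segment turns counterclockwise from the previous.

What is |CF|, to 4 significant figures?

55.65

C is at the origin; CU runs at -42.5° with length 28.8, so U = (21.23, -19.46). ∠CUK = 54.3° gives UK at 83.20° from the x-axis; with |UK| = 25.0, K = (24.19, 5.367). ∠UKD = 127.3° gives KD at 135.9° from the x-axis; with |KD| = 23.7, D = (7.174, 21.86). ∠KDJ = 48.5° gives DJ at -92.60° from the x-axis; with |DJ| = 11.5, J = (6.652, 10.37). ∠DJT = 80.7° gives JT at 6.700° from the x-axis; with |JT| = 23.3, T = (29.79, 13.09). ∠JTF = 134.8° gives TF at 51.90° from the x-axis; with |TF| = 24.8, F = (45.10, 32.61). Then |CF| = |F − C| = 55.65.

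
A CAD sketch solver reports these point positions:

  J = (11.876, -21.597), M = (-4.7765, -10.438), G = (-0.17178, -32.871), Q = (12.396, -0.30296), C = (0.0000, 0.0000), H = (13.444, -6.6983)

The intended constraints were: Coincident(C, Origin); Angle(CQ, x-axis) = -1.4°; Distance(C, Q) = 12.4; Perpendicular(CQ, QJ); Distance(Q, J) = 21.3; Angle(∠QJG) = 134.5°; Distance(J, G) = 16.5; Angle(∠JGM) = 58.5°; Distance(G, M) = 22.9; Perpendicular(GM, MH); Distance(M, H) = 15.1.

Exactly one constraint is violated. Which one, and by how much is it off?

Distance(M, H) = 15.1 — off by 3.50.

C = (0.00, 0.00) ✓; CQ at -1.400° ✓; |CQ| = 12.40 ✓; ∠(CQ, QJ) = 90.00° ✓; |QJ| = 21.30 ✓; ∠QJG = 134.5° ✓; |JG| = 16.50 ✓; ∠JGM = 58.50° ✓; |GM| = 22.90 ✓; ∠(GM, MH) = 90.00° ✓; |MH| = 18.60 ✗.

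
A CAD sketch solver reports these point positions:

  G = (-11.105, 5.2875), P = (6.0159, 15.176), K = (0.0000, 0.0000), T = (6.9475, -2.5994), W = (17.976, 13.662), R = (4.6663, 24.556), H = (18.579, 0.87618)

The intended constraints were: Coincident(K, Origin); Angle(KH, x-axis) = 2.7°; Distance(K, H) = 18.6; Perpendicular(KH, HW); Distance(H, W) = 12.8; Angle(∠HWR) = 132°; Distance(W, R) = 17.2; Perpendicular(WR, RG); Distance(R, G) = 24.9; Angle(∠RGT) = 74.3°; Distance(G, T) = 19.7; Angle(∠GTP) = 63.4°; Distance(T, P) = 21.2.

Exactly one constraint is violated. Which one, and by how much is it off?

Distance(T, P) = 21.2 — off by 3.40.

K = (0.00, 0.00) ✓; KH at 2.700° ✓; |KH| = 18.60 ✓; ∠(KH, HW) = 90.00° ✓; |HW| = 12.80 ✓; ∠HWR = 132.0° ✓; |WR| = 17.20 ✓; ∠(WR, RG) = 90.00° ✓; |RG| = 24.90 ✓; ∠RGT = 74.30° ✓; |GT| = 19.70 ✓; ∠GTP = 63.40° ✓; |TP| = 17.80 ✗.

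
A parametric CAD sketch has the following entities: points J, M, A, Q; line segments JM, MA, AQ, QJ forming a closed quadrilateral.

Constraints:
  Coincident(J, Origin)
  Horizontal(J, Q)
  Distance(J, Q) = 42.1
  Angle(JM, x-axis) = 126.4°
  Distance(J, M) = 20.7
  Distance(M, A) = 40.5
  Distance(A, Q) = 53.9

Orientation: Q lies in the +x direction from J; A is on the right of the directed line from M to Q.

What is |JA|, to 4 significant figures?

24.29

J is at the origin; J and Q share the same y with |JQ| = 42.1 and Q in +x, so Q = (42.1, 0). JM runs at 126.4° with |JM| = 20.7, so M = (-12.28, 16.66). A is determined by |MA| = 40.5 and |AQ| = 53.9 together: it lies at the intersection of circle(M, 40.5) and circle(Q, 53.9). With |MQ| = 56.88, the foot of the radical line on MQ is 17.32 from M and the perpendicular offset is √(40.5² − 17.32²) = 36.61. Taking the right-of-MQ solution: A = (-6.448, -23.42).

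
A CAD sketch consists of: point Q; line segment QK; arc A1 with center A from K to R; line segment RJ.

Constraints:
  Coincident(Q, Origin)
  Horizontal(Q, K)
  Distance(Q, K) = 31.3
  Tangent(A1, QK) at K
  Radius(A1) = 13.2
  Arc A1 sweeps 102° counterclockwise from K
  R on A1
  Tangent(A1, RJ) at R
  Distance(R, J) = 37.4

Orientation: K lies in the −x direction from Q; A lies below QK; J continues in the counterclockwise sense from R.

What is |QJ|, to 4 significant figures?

63.93

On A1, K sits at bearing 90° from A; a 102° counterclockwise sweep puts R at bearing 192°, so R = A + 13.2·(cos 192°, sin 192°) = (-44.21, -15.94). Since A1 is tangent to RJ there, AR ⟂ RJ, so RJ runs along (−sin 192°, cos 192°); with |RJ| = 37.4, J = (-36.44, -52.53). Then |QJ| = |J − Q| = 63.93.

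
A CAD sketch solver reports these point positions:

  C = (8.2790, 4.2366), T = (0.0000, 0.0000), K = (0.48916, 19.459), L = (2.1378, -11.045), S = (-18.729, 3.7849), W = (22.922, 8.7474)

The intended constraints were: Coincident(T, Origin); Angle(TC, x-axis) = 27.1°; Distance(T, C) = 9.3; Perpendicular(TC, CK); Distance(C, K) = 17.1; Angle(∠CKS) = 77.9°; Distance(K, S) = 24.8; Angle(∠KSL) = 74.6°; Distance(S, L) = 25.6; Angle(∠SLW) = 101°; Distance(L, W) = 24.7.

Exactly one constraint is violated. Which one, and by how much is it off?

Distance(L, W) = 24.7 — off by 4.00.

T = (0.00, 0.00) ✓; TC at 27.10° ✓; |TC| = 9.300 ✓; ∠(TC, CK) = 90.00° ✓; |CK| = 17.10 ✓; ∠CKS = 77.90° ✓; |KS| = 24.80 ✓; ∠KSL = 74.60° ✓; |SL| = 25.60 ✓; ∠SLW = 101.0° ✓; |LW| = 28.70 ✗.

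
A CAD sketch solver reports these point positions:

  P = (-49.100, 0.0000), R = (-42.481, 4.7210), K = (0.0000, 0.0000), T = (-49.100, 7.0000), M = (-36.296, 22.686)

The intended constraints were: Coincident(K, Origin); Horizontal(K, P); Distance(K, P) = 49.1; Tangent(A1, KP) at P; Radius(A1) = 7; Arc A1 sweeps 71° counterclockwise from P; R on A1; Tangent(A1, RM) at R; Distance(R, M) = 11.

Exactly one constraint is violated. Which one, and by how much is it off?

Distance(R, M) = 11 — off by 8.00.

K = (0.00, 0.00) ✓; K.y = 0.00, P.y = 0.00 ✓; |KP| = 49.10 ✓; ∠(TP, PK) = 90.00° ✓; |TP| = 7.000 ✓; bearing(T→R) − bearing(T→P) = 71.00° ✓; |TR| = 7.000 ✓; ∠(TR, RM) = 90.00° ✓; |RM| = 19.00 ✗.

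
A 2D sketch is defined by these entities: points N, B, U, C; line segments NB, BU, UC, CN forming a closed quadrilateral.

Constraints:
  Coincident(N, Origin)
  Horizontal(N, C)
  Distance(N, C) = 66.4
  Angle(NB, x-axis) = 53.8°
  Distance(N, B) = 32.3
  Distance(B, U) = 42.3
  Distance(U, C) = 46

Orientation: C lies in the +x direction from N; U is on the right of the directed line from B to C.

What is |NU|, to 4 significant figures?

28.26

Checks: |BU| = 42.30 ✓; |UC| = 46.00 ✓.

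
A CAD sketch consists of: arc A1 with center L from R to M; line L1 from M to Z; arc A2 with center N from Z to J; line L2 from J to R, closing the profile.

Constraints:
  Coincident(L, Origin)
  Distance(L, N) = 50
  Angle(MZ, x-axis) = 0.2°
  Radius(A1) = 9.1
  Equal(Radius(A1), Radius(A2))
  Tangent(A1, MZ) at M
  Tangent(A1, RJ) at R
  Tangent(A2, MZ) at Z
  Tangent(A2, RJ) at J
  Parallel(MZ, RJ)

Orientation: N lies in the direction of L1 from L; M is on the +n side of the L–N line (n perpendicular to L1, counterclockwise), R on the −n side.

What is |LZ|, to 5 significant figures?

50.821

The slot axis is L1's direction at 0.2°, so u = (cos 0.2°, sin 0.2°) = (0.99999, 0.0034907) and n = (−sin 0.2°, cos 0.2°) = (-0.0034907, 0.99999). L is at the origin and N lies 50.0 along u from L, so N = 50.0·u = (50.000, 0.17453). Tangency of A1 to both parallel lines with radius 9.1 puts M and R at L ± 9.1·n: M = (-0.031765, 9.0999), R = (0.031765, -9.0999). Equal radii place Z and J the same way about N: Z = N + 9.1·n = (49.968, 9.2745), J = N − 9.1·n = (50.031, -8.9254). Then |LZ| = |Z − L| = 50.821.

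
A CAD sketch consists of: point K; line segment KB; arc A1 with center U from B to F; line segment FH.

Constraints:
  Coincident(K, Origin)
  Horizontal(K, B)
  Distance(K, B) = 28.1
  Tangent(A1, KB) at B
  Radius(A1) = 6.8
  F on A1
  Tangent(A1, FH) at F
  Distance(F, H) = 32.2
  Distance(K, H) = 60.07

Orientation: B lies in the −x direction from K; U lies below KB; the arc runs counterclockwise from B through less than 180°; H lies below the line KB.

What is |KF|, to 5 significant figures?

33.634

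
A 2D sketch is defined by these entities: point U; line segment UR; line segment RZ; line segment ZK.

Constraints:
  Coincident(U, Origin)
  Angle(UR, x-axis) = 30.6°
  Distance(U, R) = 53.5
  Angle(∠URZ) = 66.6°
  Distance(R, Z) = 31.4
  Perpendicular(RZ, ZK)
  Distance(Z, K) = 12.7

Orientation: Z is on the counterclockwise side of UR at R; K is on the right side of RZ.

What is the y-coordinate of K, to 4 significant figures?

55.96

U is at the origin; UR runs at 30.6° with length 53.5, so R = 53.5·(cos 30.6°, sin 30.6°) = (46.05, 27.23). ∠URZ = 66.6°, so RZ runs at 30.6° + (180° − 66.6°) = 144.0° from the x-axis; with |RZ| = 31.4, Z = R + 31.4·(cos 144.0°, sin 144.0°) = (20.65, 45.69). RZ is perpendicular to ZK; with |ZK| = 12.7 on the right of RZ, K = Z + 12.7·(0.5878, 0.8090) = (28.11, 55.96). So K.y = 55.96.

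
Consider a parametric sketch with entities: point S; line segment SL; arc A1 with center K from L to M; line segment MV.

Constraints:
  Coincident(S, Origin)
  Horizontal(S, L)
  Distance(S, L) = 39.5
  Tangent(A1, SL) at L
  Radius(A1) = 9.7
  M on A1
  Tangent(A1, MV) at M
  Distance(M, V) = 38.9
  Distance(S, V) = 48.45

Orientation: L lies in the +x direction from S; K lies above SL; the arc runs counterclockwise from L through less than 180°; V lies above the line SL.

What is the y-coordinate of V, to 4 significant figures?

44.39

S is at the origin; SL is horizontal with |SL| = 39.5 and L on the +x side, so L = (39.50, 0.000). A1 meets SL tangentially, so KL is at right angles to SL, so K = L + (0, 9.7) = (39.50, 9.700). Since KM ⟂ MV (tangency), |KV| = √(9.7² + 38.9²) = 40.09 regardless of where M sits on A1. So V lies on both circle(S, 48.45) and circle(K, 40.09); the above-SL intersection is V = (19.41, 44.39). M is the foot of the tangent from V: M = (46.47, 16.45).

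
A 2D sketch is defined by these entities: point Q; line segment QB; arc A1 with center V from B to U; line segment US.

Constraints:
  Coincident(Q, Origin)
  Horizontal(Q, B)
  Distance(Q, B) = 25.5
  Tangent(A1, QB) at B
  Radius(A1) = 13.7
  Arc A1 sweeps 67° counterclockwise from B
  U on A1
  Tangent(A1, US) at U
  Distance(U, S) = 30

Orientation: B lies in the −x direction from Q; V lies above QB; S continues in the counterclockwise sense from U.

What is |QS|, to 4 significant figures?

35.98

Q is at the origin; QB is horizontal with |QB| = 25.5 and B on the −x side, so B = (-25.50, 0.000). Since A1 is tangent to QB there, VB ⟂ QB, so V = B + (0, 13.7) = (-25.50, 13.70). On A1, B sits at bearing -90° from V; a 67° counterclockwise sweep puts U at bearing -23°, so U = V + 13.7·(cos -23°, sin -23°) = (-12.89, 8.347). Since A1 is tangent to US there, VU ⟂ US, so US runs along (−sin -23°, cos -23°); with |US| = 30.0, S = (-1.167, 35.96). Then |QS| = |S − Q| = 35.98.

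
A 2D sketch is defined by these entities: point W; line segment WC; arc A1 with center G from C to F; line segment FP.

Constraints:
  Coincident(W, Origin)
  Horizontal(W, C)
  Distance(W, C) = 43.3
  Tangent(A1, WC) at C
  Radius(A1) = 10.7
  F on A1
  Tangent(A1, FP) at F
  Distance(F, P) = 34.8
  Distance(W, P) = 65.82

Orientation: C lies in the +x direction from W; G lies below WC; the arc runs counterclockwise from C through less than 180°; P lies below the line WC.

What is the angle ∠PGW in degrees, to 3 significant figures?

108°

W is at the origin; WC is horizontal with |WC| = 43.3 and C on the +x side, so C = (43.3, 0.00). Tangency of A1 to WC means the radius GC is perpendicular to WC, so G = C + (0, -10.7) = (43.3, -10.7). Since GF ⟂ FP (tangency), |GP| = √(10.7² + 34.8²) = 36.4 regardless of where F sits on A1. So P lies on both circle(W, 65.82) and circle(G, 36.4); the below-WC intersection is P = (46.1, -47.0). F is the foot of the tangent from P: F = (33.3, -14.6).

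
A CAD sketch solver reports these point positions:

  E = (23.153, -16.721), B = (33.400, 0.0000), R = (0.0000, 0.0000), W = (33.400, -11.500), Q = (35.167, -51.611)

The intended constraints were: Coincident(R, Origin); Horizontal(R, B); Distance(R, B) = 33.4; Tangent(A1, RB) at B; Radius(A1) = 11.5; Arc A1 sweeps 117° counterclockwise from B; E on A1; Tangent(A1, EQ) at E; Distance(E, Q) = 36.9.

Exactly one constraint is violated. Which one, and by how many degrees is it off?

Tangent(A1, EQ) at E — off by 8.00°.

R = (0.00, 0.00) ✓; R.y = 0.00, B.y = 0.00 ✓; |RB| = 33.40 ✓; ∠(WB, BR) = 90.00° ✓; |WB| = 11.50 ✓; bearing(W→E) − bearing(W→B) = 117.0° ✓; |WE| = 11.50 ✓; ∠(WE, EQ) = 98.00° ✗; |EQ| = 36.90 ✓.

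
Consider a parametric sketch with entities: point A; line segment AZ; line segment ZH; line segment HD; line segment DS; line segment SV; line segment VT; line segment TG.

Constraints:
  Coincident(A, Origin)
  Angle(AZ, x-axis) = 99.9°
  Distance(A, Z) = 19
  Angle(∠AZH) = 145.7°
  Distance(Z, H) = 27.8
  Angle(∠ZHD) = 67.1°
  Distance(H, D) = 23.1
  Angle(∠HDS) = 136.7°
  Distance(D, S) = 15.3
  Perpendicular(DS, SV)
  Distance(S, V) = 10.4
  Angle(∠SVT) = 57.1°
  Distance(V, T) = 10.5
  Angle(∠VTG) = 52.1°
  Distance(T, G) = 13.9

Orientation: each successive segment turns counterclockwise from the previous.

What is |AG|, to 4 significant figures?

24.70

A is at the origin; AZ runs at 99.9° with length 19.0, so Z = (-3.267, 18.72). ∠AZH = 145.7° gives ZH at 134.2° from the x-axis; with |ZH| = 27.8, H = (-22.65, 38.65). ∠ZHD = 67.1° gives HD at -112.9° from the x-axis; with |HD| = 23.1, D = (-31.64, 17.37). ∠HDS = 136.7° gives DS at -69.60° from the x-axis; with |DS| = 15.3, S = (-26.30, 3.027). The perpendicularity gives SV at right angles to DS, so SV runs at 20.40°; with |SV| = 10.4, V = (-16.56, 6.653). ∠SVT = 57.1° gives VT at 143.3° from the x-axis; with |VT| = 10.5, T = (-24.97, 12.93). ∠VTG = 52.1° gives TG at -88.80° from the x-axis; with |TG| = 13.9, G = (-24.68, -0.9693). Then |AG| = |G − A| = 24.70.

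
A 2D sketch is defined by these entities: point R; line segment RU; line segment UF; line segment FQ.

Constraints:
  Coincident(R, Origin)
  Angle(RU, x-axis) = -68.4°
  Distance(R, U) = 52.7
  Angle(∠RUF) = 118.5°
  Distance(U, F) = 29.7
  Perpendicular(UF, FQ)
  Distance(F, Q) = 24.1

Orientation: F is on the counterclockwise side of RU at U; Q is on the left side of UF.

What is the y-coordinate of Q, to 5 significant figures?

-28.642

∠RUF = 118.5°, so UF runs at -68.4° + (180° − 118.5°) = -6.9000° from the x-axis; with |UF| = 29.7, F = U + 29.7·(cos -6.9000°, sin -6.9000°) = (48.885, -52.567). UF ⟂ FQ; with |FQ| = 24.1 on the left of UF, Q = F + 24.1·(0.12014, 0.99276) = (51.780, -28.642). So Q.y = -28.642.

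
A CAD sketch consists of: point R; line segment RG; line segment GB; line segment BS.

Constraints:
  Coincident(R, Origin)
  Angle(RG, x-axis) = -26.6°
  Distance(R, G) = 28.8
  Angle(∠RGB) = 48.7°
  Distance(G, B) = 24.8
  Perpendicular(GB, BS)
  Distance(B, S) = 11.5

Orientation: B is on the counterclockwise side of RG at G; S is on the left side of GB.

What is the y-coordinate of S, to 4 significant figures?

8.175

R is at the origin; RG runs at -26.6° with length 28.8, so G = 28.8·(cos -26.6°, sin -26.6°) = (25.75, -12.90). ∠RGB = 48.7°, so GB runs at -26.6° + (180° − 48.7°) = 104.7° from the x-axis; with |GB| = 24.8, B = G + 24.8·(cos 104.7°, sin 104.7°) = (19.46, 11.09). GB is perpendicular to BS; with |BS| = 11.5 on the left of GB, S = B + 11.5·(-0.9673, -0.2538) = (8.335, 8.175). So S.y = 8.175.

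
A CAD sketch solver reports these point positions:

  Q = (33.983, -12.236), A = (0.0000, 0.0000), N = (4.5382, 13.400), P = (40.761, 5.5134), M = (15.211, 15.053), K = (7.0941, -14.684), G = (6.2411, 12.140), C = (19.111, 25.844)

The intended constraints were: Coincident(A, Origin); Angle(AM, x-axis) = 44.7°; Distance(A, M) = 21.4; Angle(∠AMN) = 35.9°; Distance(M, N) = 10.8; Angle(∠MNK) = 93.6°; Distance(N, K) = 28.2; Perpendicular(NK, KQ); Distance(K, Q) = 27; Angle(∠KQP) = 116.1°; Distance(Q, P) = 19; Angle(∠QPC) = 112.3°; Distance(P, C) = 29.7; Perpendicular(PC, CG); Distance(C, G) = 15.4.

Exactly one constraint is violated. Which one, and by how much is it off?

Distance(C, G) = 15.4 — off by 3.40.

A = (0.00, 0.00) ✓; AM at 44.70° ✓; |AM| = 21.40 ✓; ∠AMN = 35.90° ✓; |MN| = 10.80 ✓; ∠MNK = 93.60° ✓; |NK| = 28.20 ✓; ∠(NK, KQ) = 90.00° ✓; |KQ| = 27.00 ✓; ∠KQP = 116.1° ✓; |QP| = 19.00 ✓; ∠QPC = 112.3° ✓; |PC| = 29.70 ✓; ∠(PC, CG) = 90.00° ✓; |CG| = 18.80 ✗.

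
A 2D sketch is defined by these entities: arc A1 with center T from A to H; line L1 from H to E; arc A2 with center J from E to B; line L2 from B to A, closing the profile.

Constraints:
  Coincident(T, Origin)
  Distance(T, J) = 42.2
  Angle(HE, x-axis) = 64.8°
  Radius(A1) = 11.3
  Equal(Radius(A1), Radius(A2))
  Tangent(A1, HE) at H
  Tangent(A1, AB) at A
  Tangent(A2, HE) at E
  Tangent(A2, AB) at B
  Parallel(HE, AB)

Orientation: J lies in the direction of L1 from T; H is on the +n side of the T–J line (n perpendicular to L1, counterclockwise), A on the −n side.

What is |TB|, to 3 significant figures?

43.7

The slot axis is L1's direction at 64.8°, so u = (cos 64.8°, sin 64.8°) = (0.426, 0.905) and n = (−sin 64.8°, cos 64.8°) = (-0.905, 0.426). T is at the origin and J lies 42.2 along u from T, so J = 42.2·u = (18.0, 38.2). Tangency of A1 to both parallel lines with radius 11.3 puts H and A at T ± 11.3·n: H = (-10.2, 4.81), A = (10.2, -4.81). Equal radii place E and B the same way about J: E = J + 11.3·n = (7.74, 43.0), B = J − 11.3·n = (28.2, 33.4). Then |TB| = |B − T| = 43.7.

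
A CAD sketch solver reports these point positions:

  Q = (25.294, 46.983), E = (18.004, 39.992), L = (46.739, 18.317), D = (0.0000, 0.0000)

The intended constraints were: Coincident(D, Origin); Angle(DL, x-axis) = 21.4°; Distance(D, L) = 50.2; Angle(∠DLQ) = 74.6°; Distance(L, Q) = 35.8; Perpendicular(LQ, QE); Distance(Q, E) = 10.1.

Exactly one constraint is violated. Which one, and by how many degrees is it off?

Perpendicular(LQ, QE) — off by 7.00°.

D = (0.00, 0.00) ✓; DL at 21.40° ✓; |DL| = 50.20 ✓; ∠DLQ = 74.60° ✓; |LQ| = 35.80 ✓; ∠(LQ, QE) = 97.00° ✗; |QE| = 10.10 ✓.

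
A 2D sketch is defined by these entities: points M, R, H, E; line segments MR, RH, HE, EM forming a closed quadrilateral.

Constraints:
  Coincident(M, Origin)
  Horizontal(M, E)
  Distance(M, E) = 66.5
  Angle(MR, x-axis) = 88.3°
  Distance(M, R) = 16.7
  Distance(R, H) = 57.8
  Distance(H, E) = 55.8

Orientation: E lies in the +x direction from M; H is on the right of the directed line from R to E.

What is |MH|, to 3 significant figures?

43.4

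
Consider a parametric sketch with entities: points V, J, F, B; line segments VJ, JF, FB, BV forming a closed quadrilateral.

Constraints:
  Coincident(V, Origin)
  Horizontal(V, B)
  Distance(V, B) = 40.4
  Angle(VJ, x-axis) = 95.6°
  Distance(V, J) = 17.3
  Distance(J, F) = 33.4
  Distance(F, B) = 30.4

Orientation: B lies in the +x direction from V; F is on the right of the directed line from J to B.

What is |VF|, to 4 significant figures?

18.17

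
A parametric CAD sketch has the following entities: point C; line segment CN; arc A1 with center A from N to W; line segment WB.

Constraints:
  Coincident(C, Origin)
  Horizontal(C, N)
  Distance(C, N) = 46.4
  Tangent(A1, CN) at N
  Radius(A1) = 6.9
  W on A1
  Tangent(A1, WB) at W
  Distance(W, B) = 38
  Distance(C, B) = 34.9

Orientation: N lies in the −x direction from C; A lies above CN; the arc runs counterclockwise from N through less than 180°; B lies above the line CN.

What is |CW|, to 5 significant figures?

41.278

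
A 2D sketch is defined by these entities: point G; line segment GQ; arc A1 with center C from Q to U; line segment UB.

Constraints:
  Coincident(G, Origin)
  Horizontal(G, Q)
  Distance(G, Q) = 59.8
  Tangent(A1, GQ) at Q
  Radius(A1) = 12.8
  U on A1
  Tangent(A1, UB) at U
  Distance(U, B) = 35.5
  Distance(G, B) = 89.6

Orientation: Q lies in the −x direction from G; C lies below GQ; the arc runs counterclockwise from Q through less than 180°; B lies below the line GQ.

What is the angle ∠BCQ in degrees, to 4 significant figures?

153.7°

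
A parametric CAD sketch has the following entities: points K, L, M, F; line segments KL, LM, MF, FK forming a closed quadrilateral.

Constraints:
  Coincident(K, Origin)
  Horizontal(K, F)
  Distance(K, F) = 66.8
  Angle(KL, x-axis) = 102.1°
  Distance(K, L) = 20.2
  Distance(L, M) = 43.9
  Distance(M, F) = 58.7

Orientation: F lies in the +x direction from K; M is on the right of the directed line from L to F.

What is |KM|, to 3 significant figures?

24.2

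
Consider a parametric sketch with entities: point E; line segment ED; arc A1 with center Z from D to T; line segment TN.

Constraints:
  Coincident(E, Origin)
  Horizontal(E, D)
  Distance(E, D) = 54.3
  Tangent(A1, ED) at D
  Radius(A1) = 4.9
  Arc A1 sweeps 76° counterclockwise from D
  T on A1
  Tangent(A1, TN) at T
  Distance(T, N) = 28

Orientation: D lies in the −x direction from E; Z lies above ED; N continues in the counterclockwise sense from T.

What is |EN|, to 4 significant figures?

52.76

E is at the origin; ED is horizontal with |ED| = 54.3 and D on the −x side, so D = (-54.30, 0.000). A1 meets ED tangentially, so ZD is at right angles to ED, so Z = D + (0, 4.9) = (-54.30, 4.900). On A1, D sits at bearing -90° from Z; a 76° counterclockwise sweep puts T at bearing -14°, so T = Z + 4.9·(cos -14°, sin -14°) = (-49.55, 3.715). A1 meets TN tangentially, so ZT is at right angles to TN, so TN runs along (−sin -14°, cos -14°); with |TN| = 28.0, N = (-42.77, 30.88). Then |EN| = |N − E| = 52.76.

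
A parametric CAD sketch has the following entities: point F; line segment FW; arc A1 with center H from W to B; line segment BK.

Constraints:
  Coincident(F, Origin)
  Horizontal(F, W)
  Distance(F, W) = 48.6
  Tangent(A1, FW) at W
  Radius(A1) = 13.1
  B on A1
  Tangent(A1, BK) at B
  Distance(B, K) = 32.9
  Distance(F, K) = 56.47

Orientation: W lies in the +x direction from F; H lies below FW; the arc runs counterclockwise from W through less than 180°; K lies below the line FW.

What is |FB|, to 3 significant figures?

37.6

Checks: |HB| = 13.10 ✓; ∠(HB, BK) = 90.00° ✓; |BK| = 32.90 ✓; |FK| = 56.47 ✓.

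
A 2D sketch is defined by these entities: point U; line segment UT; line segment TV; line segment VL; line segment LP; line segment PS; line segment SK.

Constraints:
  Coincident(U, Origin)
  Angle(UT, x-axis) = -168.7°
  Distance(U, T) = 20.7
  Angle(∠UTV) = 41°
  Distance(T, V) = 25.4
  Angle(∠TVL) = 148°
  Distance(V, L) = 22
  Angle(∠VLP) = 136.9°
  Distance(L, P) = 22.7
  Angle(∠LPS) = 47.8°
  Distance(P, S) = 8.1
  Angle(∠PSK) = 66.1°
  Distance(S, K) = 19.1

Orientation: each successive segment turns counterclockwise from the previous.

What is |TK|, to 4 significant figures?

60.30

U is at the origin; UT runs at -168.7° with length 20.7, so T = (-20.30, -4.056). ∠UTV = 41.0° gives TV at -29.70° from the x-axis; with |TV| = 25.4, V = (1.765, -16.64). ∠TVL = 148.0° gives VL at 2.300° from the x-axis; with |VL| = 22.0, L = (23.75, -15.76). ∠VLP = 136.9° gives LP at 45.40° from the x-axis; with |LP| = 22.7, P = (39.69, 0.4052). ∠LPS = 47.8° gives PS at 177.6° from the x-axis; with |PS| = 8.1, S = (31.59, 0.7443). ∠PSK = 66.1° gives SK at -68.50° from the x-axis; with |SK| = 19.1, K = (38.59, -17.03). Then |TK| = |K − T| = 60.30.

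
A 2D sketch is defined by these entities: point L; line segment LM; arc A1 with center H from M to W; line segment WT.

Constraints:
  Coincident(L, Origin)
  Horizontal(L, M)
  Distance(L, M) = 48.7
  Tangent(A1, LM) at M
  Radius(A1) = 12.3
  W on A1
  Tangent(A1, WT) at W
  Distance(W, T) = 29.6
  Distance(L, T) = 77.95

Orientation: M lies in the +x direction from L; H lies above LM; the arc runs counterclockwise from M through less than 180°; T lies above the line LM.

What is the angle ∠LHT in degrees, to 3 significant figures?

142°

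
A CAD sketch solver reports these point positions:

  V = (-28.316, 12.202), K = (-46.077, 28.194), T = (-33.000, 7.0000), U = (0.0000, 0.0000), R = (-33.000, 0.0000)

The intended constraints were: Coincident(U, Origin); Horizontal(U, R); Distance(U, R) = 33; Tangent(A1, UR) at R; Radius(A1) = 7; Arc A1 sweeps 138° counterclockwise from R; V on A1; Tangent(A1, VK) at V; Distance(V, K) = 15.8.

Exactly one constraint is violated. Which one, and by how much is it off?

Distance(V, K) = 15.8 — off by 8.10.

U = (0.00, 0.00) ✓; U.y = 0.00, R.y = 0.00 ✓; |UR| = 33.00 ✓; ∠(TR, RU) = 90.00° ✓; |TR| = 7.000 ✓; bearing(T→V) − bearing(T→R) = 138.0° ✓; |TV| = 7.000 ✓; ∠(TV, VK) = 90.00° ✓; |VK| = 23.90 ✗.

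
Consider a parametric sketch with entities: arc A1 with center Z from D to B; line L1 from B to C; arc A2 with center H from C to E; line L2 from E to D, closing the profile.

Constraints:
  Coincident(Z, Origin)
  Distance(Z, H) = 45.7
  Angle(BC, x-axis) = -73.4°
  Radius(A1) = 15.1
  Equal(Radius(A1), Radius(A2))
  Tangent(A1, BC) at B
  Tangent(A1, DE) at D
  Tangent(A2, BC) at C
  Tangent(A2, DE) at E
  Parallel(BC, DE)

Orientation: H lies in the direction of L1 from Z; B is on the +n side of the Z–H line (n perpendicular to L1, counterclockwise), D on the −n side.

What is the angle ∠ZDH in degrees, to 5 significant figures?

71.716°

The slot axis is L1's direction at -73.4°, so u = (cos -73.4°, sin -73.4°) = (0.28569, -0.95832) and n = (−sin -73.4°, cos -73.4°) = (0.95832, 0.28569). Z is at the origin and H lies 45.7 along u from Z, so H = 45.7·u = (13.056, -43.795). Tangency of A1 to both parallel lines with radius 15.1 puts B and D at Z ± 15.1·n: B = (14.471, 4.3139), D = (-14.471, -4.3139). Then cos ∠ZDH = DZ·DH / (|DZ||DH|), giving 71.716°.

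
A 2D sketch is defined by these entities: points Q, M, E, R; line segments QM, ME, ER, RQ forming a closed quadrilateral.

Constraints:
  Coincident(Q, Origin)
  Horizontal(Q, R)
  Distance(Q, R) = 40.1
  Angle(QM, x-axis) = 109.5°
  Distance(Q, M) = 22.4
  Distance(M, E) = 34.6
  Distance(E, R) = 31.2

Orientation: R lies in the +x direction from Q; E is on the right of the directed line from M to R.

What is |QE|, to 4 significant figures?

13.33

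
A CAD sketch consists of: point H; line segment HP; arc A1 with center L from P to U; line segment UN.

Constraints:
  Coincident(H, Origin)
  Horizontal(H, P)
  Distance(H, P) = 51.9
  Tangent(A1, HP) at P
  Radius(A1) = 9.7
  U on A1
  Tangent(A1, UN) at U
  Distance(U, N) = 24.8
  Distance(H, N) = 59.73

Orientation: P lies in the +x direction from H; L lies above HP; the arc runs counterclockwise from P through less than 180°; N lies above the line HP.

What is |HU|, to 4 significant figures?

62.01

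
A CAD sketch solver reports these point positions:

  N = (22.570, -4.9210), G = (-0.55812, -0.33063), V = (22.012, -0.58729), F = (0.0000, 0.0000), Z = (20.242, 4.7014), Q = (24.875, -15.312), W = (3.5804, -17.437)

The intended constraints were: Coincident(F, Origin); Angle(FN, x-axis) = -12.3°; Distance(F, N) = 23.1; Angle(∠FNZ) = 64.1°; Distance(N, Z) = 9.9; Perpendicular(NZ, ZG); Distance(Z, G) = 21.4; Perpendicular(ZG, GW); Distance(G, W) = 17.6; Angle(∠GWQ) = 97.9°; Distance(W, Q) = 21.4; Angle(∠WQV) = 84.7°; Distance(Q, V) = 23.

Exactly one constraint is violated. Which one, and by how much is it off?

Distance(Q, V) = 23 — off by 8.00.

F = (0.00, 0.00) ✓; FN at -12.30° ✓; |FN| = 23.10 ✓; ∠FNZ = 64.10° ✓; |NZ| = 9.900 ✓; ∠(NZ, ZG) = 90.00° ✓; |ZG| = 21.40 ✓; ∠(ZG, GW) = 90.00° ✓; |GW| = 17.60 ✓; ∠GWQ = 97.90° ✓; |WQ| = 21.40 ✓; ∠WQV = 84.70° ✓; |QV| = 15.00 ✗.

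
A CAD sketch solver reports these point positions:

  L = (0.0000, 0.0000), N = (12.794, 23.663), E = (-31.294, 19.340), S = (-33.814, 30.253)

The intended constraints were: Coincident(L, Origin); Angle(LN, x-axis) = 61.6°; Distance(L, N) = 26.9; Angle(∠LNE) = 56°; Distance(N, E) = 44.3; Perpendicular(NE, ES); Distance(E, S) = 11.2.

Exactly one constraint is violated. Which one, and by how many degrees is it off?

Perpendicular(NE, ES) — off by 7.40°.

L = (0.00, 0.00) ✓; LN at 61.60° ✓; |LN| = 26.90 ✓; ∠LNE = 56.00° ✓; |NE| = 44.30 ✓; ∠(NE, ES) = 82.60° ✗; |ES| = 11.20 ✓.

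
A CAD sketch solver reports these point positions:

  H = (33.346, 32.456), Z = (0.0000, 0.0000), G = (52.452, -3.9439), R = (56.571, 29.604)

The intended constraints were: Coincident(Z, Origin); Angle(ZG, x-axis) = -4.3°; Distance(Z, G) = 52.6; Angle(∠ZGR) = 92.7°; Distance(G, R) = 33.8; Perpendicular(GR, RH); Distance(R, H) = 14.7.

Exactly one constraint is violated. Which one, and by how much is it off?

Distance(R, H) = 14.7 — off by 8.70.

Z = (0.00, 0.00) ✓; ZG at -4.300° ✓; |ZG| = 52.60 ✓; ∠ZGR = 92.70° ✓; |GR| = 33.80 ✓; ∠(GR, RH) = 90.00° ✓; |RH| = 23.40 ✗.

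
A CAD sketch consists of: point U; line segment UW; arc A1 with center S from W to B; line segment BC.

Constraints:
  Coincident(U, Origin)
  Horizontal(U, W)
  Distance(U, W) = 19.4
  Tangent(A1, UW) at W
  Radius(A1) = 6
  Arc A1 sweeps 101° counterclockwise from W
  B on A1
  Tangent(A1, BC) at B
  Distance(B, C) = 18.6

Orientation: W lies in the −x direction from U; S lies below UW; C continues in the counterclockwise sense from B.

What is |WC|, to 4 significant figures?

25.51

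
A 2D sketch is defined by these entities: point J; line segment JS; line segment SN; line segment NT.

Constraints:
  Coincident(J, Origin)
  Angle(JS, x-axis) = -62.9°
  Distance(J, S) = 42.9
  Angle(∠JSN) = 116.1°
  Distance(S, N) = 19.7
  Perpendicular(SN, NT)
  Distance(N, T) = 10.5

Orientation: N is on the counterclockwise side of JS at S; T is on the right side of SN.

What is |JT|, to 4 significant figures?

62.38

J is at the origin; JS runs at -62.9° with length 42.9, so S = 42.9·(cos -62.9°, sin -62.9°) = (19.54, -38.19). ∠JSN = 116.1°, so SN runs at -62.9° + (180° − 116.1°) = 1.000° from the x-axis; with |SN| = 19.7, N = S + 19.7·(cos 1.000°, sin 1.000°) = (39.24, -37.85). SN ⟂ NT; with |NT| = 10.5 on the right of SN, T = N + 10.5·(0.01745, -0.9998) = (39.42, -48.34). Then |JT| = |T − J| = 62.38.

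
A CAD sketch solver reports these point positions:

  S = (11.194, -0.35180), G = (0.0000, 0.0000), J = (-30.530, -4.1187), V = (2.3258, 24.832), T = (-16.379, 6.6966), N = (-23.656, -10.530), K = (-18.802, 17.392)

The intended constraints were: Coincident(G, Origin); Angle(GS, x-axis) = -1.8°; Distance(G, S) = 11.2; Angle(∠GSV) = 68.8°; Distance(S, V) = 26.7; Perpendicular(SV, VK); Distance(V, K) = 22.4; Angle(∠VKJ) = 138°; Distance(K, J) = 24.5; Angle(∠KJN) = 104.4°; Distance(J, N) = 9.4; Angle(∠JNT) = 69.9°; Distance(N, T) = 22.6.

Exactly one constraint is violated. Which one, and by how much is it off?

Distance(N, T) = 22.6 — off by 3.90.

G = (0.00, 0.00) ✓; GS at -1.800° ✓; |GS| = 11.20 ✓; ∠GSV = 68.80° ✓; |SV| = 26.70 ✓; ∠(SV, VK) = 90.00° ✓; |VK| = 22.40 ✓; ∠VKJ = 138.0° ✓; |KJ| = 24.50 ✓; ∠KJN = 104.4° ✓; |JN| = 9.400 ✓; ∠JNT = 69.90° ✓; |NT| = 18.70 ✗.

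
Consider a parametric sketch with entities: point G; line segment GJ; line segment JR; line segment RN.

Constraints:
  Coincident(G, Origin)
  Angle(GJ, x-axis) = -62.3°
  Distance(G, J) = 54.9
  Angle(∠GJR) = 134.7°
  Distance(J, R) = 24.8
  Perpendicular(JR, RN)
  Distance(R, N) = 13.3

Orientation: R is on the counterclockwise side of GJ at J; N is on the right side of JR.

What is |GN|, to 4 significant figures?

82.22

∠GJR = 134.7°, so JR runs at -62.3° + (180° − 134.7°) = -17.00° from the x-axis; with |JR| = 24.8, R = J + 24.8·(cos -17.00°, sin -17.00°) = (49.24, -55.86). The perpendicularity gives RN at right angles to JR; with |RN| = 13.3 on the right of JR, N = R + 13.3·(-0.2924, -0.9563) = (45.35, -68.58). Then |GN| = |N − G| = 82.22.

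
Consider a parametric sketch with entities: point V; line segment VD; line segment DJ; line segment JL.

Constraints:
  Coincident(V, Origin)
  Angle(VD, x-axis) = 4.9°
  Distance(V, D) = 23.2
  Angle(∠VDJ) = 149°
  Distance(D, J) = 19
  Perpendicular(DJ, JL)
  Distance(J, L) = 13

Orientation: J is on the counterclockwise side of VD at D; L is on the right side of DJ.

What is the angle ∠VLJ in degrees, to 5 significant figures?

57.316°

V is at the origin; VD runs at 4.9° with length 23.2, so D = 23.2·(cos 4.9°, sin 4.9°) = (23.115, 1.9817). ∠VDJ = 149.0°, so DJ runs at 4.9° + (180° − 149.0°) = 35.900° from the x-axis; with |DJ| = 19.0, J = D + 19.0·(cos 35.900°, sin 35.900°) = (38.506, 13.123). The perpendicularity gives JL at right angles to DJ; with |JL| = 13.0 on the right of DJ, L = J + 13.0·(0.58637, -0.81004) = (46.129, 2.5922). Then cos ∠VLJ = LV·LJ / (|LV||LJ|), giving 57.316°.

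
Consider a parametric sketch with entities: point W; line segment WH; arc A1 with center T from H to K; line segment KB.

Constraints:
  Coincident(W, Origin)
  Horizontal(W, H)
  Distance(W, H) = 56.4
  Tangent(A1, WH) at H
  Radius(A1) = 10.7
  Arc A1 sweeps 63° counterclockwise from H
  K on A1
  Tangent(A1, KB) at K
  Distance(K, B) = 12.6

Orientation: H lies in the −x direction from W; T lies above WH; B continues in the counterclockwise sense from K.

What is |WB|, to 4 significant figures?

44.55

W is at the origin; WH is horizontal with |WH| = 56.4 and H on the −x side, so H = (-56.40, 0.000). The tangent condition forces TH to be normal to WH, so T = H + (0, 10.7) = (-56.40, 10.70). On A1, H sits at bearing -90° from T; a 63° counterclockwise sweep puts K at bearing -27°, so K = T + 10.7·(cos -27°, sin -27°) = (-46.87, 5.842). A1 meets KB tangentially, so TK is at right angles to KB, so KB runs along (−sin -27°, cos -27°); with |KB| = 12.6, B = (-41.15, 17.07). Then |WB| = |B − W| = 44.55.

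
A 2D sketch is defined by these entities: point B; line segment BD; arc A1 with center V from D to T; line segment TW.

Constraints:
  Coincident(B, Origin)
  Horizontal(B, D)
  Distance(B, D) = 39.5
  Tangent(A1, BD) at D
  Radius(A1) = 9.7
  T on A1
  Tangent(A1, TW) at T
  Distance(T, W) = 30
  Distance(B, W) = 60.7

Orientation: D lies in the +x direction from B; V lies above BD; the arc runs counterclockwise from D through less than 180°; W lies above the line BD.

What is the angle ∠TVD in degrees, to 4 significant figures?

97.89°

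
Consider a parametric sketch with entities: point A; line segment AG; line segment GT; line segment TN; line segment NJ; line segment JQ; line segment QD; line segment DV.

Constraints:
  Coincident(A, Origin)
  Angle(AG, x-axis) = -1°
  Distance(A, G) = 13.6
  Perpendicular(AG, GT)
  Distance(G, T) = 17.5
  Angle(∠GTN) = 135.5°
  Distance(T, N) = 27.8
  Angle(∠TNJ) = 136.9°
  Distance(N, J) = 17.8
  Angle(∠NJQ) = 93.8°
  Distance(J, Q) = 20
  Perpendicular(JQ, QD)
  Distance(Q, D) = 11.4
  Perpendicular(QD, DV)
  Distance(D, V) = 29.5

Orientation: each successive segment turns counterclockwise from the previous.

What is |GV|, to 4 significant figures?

52.56

JQ is perpendicular to QD, so QD runs at -7.200°; with |QD| = 11.4, D = (-14.20, 17.21). QD ⟂ DV, so DV runs at 82.80°; with |DV| = 29.5, V = (-10.50, 46.48). Then |GV| = |V − G| = 52.56.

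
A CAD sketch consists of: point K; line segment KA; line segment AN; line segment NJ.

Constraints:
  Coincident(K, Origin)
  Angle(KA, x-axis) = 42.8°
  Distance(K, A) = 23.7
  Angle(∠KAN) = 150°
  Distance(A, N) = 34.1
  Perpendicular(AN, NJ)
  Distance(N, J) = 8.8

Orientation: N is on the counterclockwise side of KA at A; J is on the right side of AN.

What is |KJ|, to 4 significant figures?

58.40

K is at the origin; KA runs at 42.8° with length 23.7, so A = 23.7·(cos 42.8°, sin 42.8°) = (17.39, 16.10). ∠KAN = 150.0°, so AN runs at 42.8° + (180° − 150.0°) = 72.80° from the x-axis; with |AN| = 34.1, N = A + 34.1·(cos 72.80°, sin 72.80°) = (27.47, 48.68). AN ⟂ NJ; with |NJ| = 8.8 on the right of AN, J = N + 8.8·(0.9553, -0.2957) = (35.88, 46.08). Then |KJ| = |J − K| = 58.40.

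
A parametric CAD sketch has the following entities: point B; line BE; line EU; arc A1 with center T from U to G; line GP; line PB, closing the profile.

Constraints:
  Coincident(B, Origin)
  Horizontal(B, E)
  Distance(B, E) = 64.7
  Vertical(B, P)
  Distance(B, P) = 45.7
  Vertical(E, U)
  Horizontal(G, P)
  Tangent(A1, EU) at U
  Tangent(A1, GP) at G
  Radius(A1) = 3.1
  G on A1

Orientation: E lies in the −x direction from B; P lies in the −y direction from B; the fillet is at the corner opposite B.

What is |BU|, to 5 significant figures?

77.465

B is at the origin; BE is horizontal with |BE| = 64.7 and E on the −x side, so E = (-64.700, 0.0000). B and P share the same x with |BP| = 45.7 and P on the −y side, so P = (0.0000, -45.700). The virtual corner opposite B is at (-64.700, -45.700). Tangency of A1 to EU means the radius TU is perpendicular to EU and since A1 is tangent to GP there, TG ⟂ GP, with radius 3.1, so the center T sits 3.1 in from both sides at T = (-61.600, -42.600). That places the tangent points at U = (-64.700, -42.600) on EU and G = (-61.600, -45.700) on GP. Then |BU| = |U − B| = 77.465.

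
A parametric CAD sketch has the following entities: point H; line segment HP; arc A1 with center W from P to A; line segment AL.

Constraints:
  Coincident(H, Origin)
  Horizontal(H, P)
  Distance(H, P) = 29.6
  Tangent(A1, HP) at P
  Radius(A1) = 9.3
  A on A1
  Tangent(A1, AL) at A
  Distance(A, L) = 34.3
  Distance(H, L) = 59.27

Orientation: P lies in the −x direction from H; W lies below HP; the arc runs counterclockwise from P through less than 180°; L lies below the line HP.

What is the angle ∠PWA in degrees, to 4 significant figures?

86.90°

Checks: ∠(WP, PH) = 90.00° ✓; |WP| = 9.300 ✓; |WA| = 9.300 ✓; ∠(WA, AL) = 90.00° ✓; |AL| = 34.30 ✓; |HL| = 59.27 ✓.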